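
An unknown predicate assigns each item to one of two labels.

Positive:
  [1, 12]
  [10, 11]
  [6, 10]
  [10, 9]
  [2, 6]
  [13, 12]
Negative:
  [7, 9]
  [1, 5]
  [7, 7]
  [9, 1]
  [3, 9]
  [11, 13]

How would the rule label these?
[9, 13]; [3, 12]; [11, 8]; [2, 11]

'Positive' ⟺ product is even.
[9, 13] → 9·13 = 117 → Negative. [3, 12] → 3·12 = 36 → Positive. [11, 8] → 11·8 = 88 → Positive. [2, 11] → 2·11 = 22 → Positive.

Negative, Positive, Positive, Positive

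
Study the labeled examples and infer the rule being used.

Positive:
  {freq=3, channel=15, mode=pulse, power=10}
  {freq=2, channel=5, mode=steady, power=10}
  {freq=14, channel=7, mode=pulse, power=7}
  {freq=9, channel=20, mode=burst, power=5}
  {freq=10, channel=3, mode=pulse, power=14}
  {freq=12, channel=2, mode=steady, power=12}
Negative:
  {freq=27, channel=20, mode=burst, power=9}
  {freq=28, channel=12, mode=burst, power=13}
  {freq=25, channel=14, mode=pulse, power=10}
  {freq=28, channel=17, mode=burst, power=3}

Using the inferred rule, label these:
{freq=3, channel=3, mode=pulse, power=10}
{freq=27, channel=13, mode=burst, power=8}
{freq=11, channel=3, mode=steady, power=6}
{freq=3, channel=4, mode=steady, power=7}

Positive, Negative, Positive, Positive

Rule: freq ≤ 14. This holds for each 'Positive' example and fails for each 'Negative' one.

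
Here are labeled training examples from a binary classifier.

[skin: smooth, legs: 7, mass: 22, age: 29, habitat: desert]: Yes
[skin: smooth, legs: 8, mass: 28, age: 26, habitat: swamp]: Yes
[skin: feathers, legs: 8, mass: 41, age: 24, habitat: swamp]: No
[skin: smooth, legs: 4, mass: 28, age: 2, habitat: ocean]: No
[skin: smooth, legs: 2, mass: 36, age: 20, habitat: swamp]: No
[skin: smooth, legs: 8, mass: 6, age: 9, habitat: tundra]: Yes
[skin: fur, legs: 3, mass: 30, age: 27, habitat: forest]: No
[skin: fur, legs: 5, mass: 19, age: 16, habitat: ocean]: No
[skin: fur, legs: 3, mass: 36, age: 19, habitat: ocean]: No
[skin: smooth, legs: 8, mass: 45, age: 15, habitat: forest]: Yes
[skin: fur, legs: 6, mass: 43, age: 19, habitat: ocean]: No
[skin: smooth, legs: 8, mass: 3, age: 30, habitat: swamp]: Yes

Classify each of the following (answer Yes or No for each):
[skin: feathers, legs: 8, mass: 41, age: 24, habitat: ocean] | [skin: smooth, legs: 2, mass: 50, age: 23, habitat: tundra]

Every 'Yes' example satisfies: skin is smooth AND legs ≥ 5. None of the 'No' examples do.
No: [skin: feathers, legs: 8, mass: 41, age: 24, habitat: ocean], since skin is feathers, legs = 8.
No: [skin: smooth, legs: 2, mass: 50, age: 23, habitat: tundra], since skin is smooth, legs = 2.

No, No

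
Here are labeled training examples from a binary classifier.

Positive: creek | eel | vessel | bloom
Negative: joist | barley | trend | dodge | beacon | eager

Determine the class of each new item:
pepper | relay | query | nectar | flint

All 'Positive' examples share one property — has a double letter — and every 'Negative' example lacks it.
Positive: pepper, since 'pp' doubled.
Negative: relay, since no doubled letter.
Negative: query, since no doubled letter.
Negative: nectar, since no doubled letter.
Negative: flint, since no doubled letter.

Positive, Negative, Negative, Negative, Negative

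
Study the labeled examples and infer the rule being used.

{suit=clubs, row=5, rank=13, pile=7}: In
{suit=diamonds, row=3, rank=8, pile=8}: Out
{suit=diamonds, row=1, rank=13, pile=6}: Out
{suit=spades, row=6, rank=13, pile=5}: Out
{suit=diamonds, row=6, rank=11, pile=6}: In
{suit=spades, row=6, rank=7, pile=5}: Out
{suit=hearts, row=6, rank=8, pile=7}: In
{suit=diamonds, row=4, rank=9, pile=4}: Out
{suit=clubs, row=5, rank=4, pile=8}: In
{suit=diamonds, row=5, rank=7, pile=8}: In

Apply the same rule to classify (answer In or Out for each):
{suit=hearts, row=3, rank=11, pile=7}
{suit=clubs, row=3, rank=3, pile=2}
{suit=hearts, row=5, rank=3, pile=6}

Rule: pile ≥ 6 AND row ≥ 4. This holds for each 'In' example and fails for each 'Out' one.
{suit=hearts, row=3, rank=11, pile=7} → pile = 7, row = 3 → Out. {suit=clubs, row=3, rank=3, pile=2} → pile = 2, row = 3 → Out. {suit=hearts, row=5, rank=3, pile=6} → pile = 6, row = 5 → In.

Out, Out, In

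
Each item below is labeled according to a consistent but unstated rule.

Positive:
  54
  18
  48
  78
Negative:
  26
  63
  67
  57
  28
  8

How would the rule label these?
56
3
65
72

The simplest hypothesis consistent with all the labels is: multiple of 6.
Negative: 56, since 56 = 6·9 + 2. Negative: 3, since 3 = 6·0 + 3. Negative: 65, since 65 = 6·10 + 5. Positive: 72, since 72 = 6·12.

Negative, Negative, Negative, Positive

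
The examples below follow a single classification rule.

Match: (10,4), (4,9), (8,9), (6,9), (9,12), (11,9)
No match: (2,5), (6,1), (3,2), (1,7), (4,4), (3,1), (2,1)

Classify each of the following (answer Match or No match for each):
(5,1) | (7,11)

A rule that fits every label: sum ≥ 13 — true of each 'Match' example, false of each 'No match' one.
(5,1): 5+1 = 6, doesn't match → No match. (7,11): 7+11 = 18, has this property → Match.

No match, Match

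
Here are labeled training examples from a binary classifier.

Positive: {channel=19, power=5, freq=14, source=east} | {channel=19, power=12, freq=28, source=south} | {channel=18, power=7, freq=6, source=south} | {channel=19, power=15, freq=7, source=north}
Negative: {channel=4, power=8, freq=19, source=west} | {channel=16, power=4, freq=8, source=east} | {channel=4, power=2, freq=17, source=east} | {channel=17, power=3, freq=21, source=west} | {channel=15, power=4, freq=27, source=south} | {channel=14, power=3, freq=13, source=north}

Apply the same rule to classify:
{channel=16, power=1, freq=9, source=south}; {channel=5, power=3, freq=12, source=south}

All 'Positive' examples share one property — channel ≥ 18 — and every 'Negative' example lacks it.
{channel=16, power=1, freq=9, source=south}: Negative (channel = 16).
{channel=5, power=3, freq=12, source=south}: Negative (channel = 5).

Negative, Negative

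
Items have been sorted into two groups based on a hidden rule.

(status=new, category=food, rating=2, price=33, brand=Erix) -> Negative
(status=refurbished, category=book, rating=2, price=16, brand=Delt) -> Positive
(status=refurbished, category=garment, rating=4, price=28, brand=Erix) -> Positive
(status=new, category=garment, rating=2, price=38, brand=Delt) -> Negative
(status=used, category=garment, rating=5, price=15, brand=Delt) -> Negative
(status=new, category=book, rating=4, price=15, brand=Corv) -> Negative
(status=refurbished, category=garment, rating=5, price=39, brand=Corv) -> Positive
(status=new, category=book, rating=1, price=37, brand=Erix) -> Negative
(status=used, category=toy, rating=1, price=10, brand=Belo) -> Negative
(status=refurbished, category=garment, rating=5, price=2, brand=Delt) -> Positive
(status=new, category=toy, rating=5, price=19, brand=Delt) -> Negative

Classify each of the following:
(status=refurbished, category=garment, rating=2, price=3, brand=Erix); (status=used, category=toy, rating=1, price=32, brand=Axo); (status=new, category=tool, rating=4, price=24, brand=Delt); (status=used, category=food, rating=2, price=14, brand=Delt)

All 'Positive' examples share one property — status is refurbished — and every 'Negative' example lacks it.

Positive, Negative, Negative, Negative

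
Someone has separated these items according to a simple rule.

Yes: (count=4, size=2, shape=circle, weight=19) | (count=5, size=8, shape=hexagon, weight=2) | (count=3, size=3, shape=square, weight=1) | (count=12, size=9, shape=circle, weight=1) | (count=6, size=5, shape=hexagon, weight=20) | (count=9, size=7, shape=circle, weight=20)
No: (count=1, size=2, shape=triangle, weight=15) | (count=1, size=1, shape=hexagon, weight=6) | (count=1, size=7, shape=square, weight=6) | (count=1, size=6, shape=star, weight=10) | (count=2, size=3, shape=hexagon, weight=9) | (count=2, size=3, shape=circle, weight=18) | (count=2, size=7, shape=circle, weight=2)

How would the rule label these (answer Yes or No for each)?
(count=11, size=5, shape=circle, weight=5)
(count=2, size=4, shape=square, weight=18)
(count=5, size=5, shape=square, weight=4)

The common property of the 'Yes' items is: count ≥ 3. No 'No' item has it.

Yes, No, Yes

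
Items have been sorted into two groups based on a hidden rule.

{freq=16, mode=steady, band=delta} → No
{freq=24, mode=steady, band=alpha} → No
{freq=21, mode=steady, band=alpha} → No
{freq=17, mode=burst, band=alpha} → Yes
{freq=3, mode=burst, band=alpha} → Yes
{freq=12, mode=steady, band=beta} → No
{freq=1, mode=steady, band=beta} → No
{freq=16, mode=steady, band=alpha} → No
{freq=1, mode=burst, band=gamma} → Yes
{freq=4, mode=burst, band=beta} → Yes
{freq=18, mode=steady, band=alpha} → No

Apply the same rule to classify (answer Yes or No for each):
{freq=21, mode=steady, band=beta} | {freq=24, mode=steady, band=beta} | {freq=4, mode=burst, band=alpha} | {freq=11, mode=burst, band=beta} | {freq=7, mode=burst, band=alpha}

No, No, Yes, Yes, Yes

Every 'Yes' example satisfies: mode is burst. None of the 'No' examples do.
{freq=21, mode=steady, band=beta}: No (mode is steady). {freq=24, mode=steady, band=beta}: No (mode is steady). {freq=4, mode=burst, band=alpha}: Yes (mode is burst). {freq=11, mode=burst, band=beta}: Yes (mode is burst). {freq=7, mode=burst, band=alpha}: Yes (mode is burst).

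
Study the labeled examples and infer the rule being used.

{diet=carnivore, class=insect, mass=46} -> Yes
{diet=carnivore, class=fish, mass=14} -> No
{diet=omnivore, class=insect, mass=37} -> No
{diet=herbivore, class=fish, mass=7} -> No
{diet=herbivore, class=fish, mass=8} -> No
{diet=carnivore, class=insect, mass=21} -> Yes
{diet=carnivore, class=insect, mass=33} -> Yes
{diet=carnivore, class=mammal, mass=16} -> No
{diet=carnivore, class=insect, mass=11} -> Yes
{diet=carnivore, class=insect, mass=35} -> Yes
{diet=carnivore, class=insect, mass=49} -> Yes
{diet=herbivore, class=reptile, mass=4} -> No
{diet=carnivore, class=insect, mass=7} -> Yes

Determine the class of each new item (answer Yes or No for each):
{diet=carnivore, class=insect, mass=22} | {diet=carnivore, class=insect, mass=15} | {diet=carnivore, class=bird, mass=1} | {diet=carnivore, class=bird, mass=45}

All 'Yes' examples share one property — class is insect AND diet is carnivore — and every 'No' example lacks it.

Yes, Yes, No, No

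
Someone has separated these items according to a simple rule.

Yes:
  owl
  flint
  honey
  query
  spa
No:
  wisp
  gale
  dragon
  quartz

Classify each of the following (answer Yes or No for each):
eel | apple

'Yes' ⟺ odd length.

Yes, Yes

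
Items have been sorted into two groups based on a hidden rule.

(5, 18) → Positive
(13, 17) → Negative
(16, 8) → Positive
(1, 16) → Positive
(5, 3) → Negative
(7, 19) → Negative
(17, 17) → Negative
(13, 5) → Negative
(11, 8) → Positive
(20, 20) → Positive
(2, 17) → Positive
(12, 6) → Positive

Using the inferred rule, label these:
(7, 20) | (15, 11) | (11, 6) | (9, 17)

Positive, Negative, Positive, Negative

The common property of the 'Positive' items is: product is even. No 'Negative' item has it.
(7, 20): 7·20 = 140 — checks out, so Positive. (15, 11): 15·11 = 165 — doesn't match, so Negative. (11, 6): 11·6 = 66 — checks out, so Positive. (9, 17): 9·17 = 153 — doesn't match, so Negative.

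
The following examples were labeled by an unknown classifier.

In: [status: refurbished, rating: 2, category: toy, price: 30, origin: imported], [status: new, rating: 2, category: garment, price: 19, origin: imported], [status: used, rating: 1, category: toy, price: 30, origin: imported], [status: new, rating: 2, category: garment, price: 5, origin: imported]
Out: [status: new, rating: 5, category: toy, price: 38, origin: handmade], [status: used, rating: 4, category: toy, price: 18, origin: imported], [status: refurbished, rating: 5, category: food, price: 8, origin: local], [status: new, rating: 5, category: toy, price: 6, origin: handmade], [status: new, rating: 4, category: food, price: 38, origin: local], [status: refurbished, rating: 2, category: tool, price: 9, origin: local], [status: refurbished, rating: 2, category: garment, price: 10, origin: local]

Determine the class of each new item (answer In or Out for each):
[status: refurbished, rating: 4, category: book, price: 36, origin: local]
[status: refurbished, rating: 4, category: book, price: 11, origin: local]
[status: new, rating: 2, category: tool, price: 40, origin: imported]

The classifier is using: origin is imported AND rating ≤ 2.
Out: [status: refurbished, rating: 4, category: book, price: 36, origin: local], since origin is local, rating = 4. Out: [status: refurbished, rating: 4, category: book, price: 11, origin: local], since origin is local, rating = 4. In: [status: new, rating: 2, category: tool, price: 40, origin: imported], since origin is imported, rating = 2.

Out, Out, In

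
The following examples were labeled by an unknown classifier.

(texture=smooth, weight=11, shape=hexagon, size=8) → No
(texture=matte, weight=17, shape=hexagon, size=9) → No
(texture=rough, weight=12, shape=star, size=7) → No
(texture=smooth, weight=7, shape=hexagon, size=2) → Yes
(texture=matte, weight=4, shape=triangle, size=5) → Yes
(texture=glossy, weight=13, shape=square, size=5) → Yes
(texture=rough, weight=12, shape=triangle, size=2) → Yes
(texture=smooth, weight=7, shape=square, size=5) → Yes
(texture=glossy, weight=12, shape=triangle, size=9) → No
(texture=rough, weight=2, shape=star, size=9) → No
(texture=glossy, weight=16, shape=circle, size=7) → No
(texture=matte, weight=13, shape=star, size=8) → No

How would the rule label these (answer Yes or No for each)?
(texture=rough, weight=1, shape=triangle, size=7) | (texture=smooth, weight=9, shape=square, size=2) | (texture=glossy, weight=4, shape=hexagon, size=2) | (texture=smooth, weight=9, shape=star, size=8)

All 'Yes' examples share one property — size ≤ 5 — and every 'No' example lacks it.
(texture=rough, weight=1, shape=triangle, size=7) — size = 7, hence No. (texture=smooth, weight=9, shape=square, size=2) — size = 2, hence Yes. (texture=glossy, weight=4, shape=hexagon, size=2) — size = 2, hence Yes. (texture=smooth, weight=9, shape=star, size=8) — size = 8, hence No.

No, Yes, Yes, No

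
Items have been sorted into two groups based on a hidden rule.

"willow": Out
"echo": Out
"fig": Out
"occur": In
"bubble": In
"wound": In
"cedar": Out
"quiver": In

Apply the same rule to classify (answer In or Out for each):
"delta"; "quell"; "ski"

Out, In, Out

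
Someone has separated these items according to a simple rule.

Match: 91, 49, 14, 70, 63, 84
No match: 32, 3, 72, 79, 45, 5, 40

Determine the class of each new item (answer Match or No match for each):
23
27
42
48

No match, No match, Match, No match

The distinguishing property — multiple of 7 — holds for all the 'Match' cases and none of the 'No match' cases.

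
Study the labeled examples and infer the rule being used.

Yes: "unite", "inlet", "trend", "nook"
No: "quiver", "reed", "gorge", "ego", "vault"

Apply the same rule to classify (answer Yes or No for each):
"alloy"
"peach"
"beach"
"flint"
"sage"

No, No, No, Yes, No

The rule appears to be: contains 'n'.
No: "alloy", since no 'n'.
No: "peach", since no 'n'.
No: "beach", since no 'n'.
Yes: "flint", since has 'n'.
No: "sage", since no 'n'.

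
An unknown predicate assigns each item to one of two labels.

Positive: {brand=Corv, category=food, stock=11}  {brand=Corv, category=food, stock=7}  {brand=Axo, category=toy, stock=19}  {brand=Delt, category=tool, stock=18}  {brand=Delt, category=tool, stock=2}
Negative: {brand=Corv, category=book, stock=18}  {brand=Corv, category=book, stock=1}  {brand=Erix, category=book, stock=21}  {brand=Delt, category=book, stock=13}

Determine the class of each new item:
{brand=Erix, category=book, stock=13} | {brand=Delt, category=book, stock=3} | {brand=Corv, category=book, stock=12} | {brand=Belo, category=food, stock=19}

Negative, Negative, Negative, Positive

'Positive' ⟺ category is not book.
{brand=Erix, category=book, stock=13}: category is book, doesn't match → Negative.
{brand=Delt, category=book, stock=3}: category is book, doesn't match → Negative.
{brand=Corv, category=book, stock=12}: category is book, doesn't match → Negative.
{brand=Belo, category=food, stock=19}: category is food, checks out → Positive.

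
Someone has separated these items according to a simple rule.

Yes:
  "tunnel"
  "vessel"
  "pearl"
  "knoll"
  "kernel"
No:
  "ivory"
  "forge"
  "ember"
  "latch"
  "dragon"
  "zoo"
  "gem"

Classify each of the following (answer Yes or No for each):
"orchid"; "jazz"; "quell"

No, No, Yes

Looking at the examples, the only property every 'Yes' case has and every 'No' case lacks is: ends with 'l'.
"orchid" — ends with 'd', hence No.
"jazz" — ends with 'z', hence No.
"quell" — ends with 'l', hence Yes.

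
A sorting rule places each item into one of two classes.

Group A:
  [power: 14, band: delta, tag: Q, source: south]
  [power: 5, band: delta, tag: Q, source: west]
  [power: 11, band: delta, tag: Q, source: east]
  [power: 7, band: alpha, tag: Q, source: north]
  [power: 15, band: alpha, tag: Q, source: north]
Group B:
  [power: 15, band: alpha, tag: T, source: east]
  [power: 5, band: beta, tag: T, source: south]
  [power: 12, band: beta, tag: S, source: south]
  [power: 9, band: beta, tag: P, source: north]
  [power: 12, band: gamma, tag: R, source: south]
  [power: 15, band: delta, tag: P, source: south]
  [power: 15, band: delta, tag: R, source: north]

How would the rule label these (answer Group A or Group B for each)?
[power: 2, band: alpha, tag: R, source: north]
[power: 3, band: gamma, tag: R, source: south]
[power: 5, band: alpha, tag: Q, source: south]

Group B, Group B, Group A

One predicate separates the groups cleanly: tag is Q.
[power: 2, band: alpha, tag: R, source: north] → tag is R → Group B.
[power: 3, band: gamma, tag: R, source: south] → tag is R → Group B.
[power: 5, band: alpha, tag: Q, source: south] → tag is Q → Group A.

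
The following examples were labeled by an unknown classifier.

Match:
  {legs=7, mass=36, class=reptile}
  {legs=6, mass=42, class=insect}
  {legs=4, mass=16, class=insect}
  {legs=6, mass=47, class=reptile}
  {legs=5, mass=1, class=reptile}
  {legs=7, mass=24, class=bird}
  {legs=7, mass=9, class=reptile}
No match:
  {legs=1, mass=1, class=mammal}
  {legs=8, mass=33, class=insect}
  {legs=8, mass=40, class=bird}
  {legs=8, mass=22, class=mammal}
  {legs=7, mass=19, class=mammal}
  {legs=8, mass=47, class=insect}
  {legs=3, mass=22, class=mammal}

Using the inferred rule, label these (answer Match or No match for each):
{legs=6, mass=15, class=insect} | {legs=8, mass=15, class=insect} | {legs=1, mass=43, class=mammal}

Every 'Match' example satisfies: class is not mammal AND legs ≤ 7. None of the 'No match' examples do.
{legs=6, mass=15, class=insect}: class is insect, legs = 6 — has this property, so Match. {legs=8, mass=15, class=insect}: class is insect, legs = 8 — does not pass, so No match. {legs=1, mass=43, class=mammal}: class is mammal, legs = 1 — does not pass, so No match.

Match, No match, No match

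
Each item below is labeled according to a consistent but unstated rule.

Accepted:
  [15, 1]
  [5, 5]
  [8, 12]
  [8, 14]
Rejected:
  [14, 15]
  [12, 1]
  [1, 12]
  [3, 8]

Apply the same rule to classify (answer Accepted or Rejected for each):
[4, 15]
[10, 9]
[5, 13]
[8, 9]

One predicate separates the groups cleanly: sum is even.
Rejected: [4, 15], since 4+15 = 19.
Rejected: [10, 9], since 10+9 = 19.
Accepted: [5, 13], since 5+13 = 18.
Rejected: [8, 9], since 8+9 = 17.

Rejected, Rejected, Accepted, Rejected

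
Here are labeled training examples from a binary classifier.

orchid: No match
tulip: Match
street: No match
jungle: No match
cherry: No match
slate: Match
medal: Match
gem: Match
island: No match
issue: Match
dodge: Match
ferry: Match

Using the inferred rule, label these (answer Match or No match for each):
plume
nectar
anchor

Every 'Match' example satisfies: odd length. None of the 'No match' examples do.

Match, No match, No match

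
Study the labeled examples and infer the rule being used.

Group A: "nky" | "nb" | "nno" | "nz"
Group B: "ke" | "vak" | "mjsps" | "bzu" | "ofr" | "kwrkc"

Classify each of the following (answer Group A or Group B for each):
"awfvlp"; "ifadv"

The rule appears to be: contains 'n'.

Group B, Group B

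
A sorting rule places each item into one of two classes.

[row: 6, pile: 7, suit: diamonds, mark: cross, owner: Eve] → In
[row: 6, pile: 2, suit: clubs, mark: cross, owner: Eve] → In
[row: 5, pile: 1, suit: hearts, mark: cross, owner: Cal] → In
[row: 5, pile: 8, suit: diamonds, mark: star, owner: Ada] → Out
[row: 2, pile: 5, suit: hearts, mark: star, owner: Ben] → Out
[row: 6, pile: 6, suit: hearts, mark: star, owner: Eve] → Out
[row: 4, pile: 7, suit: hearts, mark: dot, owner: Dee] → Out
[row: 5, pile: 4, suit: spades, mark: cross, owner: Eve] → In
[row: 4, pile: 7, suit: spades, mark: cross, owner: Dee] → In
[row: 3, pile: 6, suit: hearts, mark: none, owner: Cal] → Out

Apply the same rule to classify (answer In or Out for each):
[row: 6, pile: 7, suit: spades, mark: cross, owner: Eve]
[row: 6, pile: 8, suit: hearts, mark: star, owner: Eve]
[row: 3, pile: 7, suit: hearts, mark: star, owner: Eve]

'In' ⟺ mark is cross.
[row: 6, pile: 7, suit: spades, mark: cross, owner: Eve] — mark is cross, hence In. [row: 6, pile: 8, suit: hearts, mark: star, owner: Eve] — mark is star, hence Out. [row: 3, pile: 7, suit: hearts, mark: star, owner: Eve] — mark is star, hence Out.

In, Out, Out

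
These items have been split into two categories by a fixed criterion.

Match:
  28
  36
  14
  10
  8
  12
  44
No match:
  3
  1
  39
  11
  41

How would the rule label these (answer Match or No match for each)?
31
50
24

'Match' ⟺ even.
31 → 31 is odd → No match.
50 → 50 is even → Match.
24 → 24 is even → Match.

No match, Match, Match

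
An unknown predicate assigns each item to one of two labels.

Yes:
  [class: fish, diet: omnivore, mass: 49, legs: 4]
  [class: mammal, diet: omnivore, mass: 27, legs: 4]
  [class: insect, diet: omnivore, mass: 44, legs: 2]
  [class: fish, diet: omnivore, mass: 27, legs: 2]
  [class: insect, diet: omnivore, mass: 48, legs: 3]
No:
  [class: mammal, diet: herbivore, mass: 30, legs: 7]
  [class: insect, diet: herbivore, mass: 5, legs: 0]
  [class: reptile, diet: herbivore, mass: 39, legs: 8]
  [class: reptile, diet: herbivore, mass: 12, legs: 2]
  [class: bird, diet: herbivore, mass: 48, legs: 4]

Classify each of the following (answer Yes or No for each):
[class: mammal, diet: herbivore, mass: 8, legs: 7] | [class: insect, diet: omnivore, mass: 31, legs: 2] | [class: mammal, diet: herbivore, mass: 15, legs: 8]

No, Yes, No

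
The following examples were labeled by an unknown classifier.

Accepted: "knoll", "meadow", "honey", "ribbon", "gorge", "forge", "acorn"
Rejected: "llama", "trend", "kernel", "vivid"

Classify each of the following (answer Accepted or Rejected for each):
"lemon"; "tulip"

Accepted, Rejected

All 'Accepted' examples share one property — contains 'o' — and every 'Rejected' example lacks it.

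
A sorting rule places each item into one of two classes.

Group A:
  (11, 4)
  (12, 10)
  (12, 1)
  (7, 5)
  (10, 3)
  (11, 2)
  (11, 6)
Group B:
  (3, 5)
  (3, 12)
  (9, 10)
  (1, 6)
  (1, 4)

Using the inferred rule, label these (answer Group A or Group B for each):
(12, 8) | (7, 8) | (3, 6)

Group A, Group B, Group B

The rule appears to be: first > second.
Group A: (12, 8), since 12 > 8. Group B: (7, 8), since 7 < 8. Group B: (3, 6), since 3 < 6.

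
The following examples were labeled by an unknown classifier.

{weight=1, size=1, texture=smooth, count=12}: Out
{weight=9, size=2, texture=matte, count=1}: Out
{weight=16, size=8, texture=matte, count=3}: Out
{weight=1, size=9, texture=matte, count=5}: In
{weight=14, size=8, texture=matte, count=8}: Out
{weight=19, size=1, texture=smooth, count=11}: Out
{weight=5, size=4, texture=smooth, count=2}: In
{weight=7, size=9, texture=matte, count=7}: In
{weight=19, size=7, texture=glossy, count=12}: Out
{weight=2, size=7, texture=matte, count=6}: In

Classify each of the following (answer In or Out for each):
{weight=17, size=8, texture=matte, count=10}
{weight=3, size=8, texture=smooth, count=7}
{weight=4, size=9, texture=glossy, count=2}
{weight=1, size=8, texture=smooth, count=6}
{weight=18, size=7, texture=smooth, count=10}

Out, In, In, In, Out

One predicate separates the groups cleanly: size ≥ 2 AND weight ≤ 7.
{weight=17, size=8, texture=matte, count=10} → size = 8, weight = 17 → Out.
{weight=3, size=8, texture=smooth, count=7} → size = 8, weight = 3 → In.
{weight=4, size=9, texture=glossy, count=2} → size = 9, weight = 4 → In.
{weight=1, size=8, texture=smooth, count=6} → size = 8, weight = 1 → In.
{weight=18, size=7, texture=smooth, count=10} → size = 7, weight = 18 → Out.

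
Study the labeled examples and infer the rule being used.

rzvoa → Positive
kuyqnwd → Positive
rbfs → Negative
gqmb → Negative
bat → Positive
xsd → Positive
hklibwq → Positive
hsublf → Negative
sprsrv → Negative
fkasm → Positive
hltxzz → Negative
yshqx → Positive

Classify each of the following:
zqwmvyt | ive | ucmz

Positive, Positive, Negative

The simplest hypothesis consistent with all the labels is: odd length.
zqwmvyt → length 7 → Positive.
ive → length 3 → Positive.
ucmz → length 4 → Negative.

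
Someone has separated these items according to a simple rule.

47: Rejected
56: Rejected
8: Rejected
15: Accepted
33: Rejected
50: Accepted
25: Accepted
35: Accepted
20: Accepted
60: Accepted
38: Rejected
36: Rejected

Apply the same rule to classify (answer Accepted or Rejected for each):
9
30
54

Rejected, Accepted, Rejected

Comparing the two groups points to one rule — multiple of 5.
9 → 9 = 5·1 + 4 → Rejected.
30 → 30 = 5·6 → Accepted.
54 → 54 = 5·10 + 4 → Rejected.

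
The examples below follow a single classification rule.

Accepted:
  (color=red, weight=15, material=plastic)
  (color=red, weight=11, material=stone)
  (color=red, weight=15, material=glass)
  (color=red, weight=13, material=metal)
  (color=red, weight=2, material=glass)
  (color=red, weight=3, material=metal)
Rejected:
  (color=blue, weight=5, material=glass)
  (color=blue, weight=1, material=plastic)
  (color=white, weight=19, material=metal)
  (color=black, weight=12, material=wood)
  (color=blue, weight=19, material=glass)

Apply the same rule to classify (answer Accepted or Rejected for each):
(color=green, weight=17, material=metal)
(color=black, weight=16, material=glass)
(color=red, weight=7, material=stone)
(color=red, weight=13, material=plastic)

The classifier is using: color is red.
(color=green, weight=17, material=metal) — color is green, hence Rejected.
(color=black, weight=16, material=glass) — color is black, hence Rejected.
(color=red, weight=7, material=stone) — color is red, hence Accepted.
(color=red, weight=13, material=plastic) — color is red, hence Accepted.

Rejected, Rejected, Accepted, Accepted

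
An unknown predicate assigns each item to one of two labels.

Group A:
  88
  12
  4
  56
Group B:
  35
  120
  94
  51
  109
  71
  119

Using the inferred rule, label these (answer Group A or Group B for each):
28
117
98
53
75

The distinguishing property — even AND at most 88 — holds for all the 'Group A' cases and none of the 'Group B' cases.

Group A, Group B, Group B, Group B, Group B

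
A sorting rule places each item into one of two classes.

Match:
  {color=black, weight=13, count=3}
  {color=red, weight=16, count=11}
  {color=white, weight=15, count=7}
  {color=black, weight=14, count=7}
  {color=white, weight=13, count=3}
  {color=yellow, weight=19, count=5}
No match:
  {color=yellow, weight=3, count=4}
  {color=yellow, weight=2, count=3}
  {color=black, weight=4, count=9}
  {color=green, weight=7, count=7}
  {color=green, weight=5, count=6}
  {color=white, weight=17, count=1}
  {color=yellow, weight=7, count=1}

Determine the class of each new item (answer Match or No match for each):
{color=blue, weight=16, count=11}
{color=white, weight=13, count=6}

'Match' ⟺ weight ≥ 13 AND count ≥ 3.
{color=blue, weight=16, count=11}: weight = 16, count = 11, passes → Match. {color=white, weight=13, count=6}: weight = 13, count = 6, passes → Match.

Match, Match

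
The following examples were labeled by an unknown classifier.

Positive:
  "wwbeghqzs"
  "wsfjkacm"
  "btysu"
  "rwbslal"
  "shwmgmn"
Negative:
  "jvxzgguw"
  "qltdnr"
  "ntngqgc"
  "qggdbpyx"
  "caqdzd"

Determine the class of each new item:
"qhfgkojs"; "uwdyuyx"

Comparing the two groups points to one rule — contains 's'.
"qhfgkojs" — has 's', hence Positive.
"uwdyuyx" — no 's', hence Negative.

Positive, Negative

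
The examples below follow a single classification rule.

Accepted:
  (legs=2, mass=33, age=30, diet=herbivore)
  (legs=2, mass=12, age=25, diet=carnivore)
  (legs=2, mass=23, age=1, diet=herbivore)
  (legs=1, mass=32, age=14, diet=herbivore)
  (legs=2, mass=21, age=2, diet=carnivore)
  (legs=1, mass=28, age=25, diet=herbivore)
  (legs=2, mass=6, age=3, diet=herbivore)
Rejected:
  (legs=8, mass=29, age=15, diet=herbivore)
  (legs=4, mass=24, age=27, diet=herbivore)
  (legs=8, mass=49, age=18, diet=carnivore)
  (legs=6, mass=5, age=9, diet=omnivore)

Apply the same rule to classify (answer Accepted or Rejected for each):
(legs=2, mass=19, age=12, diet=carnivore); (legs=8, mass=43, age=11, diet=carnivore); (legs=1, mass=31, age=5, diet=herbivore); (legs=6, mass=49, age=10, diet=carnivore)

Accepted, Rejected, Accepted, Rejected

The rule appears to be: legs ≤ 2.
(legs=2, mass=19, age=12, diet=carnivore): legs = 2, satisfies this → Accepted. (legs=8, mass=43, age=11, diet=carnivore): legs = 8, does not pass → Rejected. (legs=1, mass=31, age=5, diet=herbivore): legs = 1, satisfies this → Accepted. (legs=6, mass=49, age=10, diet=carnivore): legs = 6, does not pass → Rejected.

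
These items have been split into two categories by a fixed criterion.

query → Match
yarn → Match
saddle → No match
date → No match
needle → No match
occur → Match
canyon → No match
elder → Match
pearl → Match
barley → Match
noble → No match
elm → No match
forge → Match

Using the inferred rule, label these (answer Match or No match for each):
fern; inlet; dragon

Looking at the examples, the only property every 'Match' case has and every 'No match' case lacks is: contains 'r'.
fern → has 'r' → Match. inlet → no 'r' → No match. dragon → has 'r' → Match.

Match, No match, Match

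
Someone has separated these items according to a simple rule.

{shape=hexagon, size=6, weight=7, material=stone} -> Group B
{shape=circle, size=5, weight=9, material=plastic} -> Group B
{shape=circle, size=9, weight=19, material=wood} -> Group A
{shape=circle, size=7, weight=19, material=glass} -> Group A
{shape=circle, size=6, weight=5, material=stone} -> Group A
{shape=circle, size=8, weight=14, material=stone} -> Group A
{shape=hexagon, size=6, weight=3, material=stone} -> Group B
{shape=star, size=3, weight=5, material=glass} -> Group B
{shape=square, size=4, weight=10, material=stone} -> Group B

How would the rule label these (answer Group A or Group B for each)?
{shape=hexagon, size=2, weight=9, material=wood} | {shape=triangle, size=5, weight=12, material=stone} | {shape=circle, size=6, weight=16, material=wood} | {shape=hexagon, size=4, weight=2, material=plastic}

Group B, Group B, Group A, Group B

The distinguishing property — shape is circle AND size ≥ 6 — holds for all the 'Group A' cases and none of the 'Group B' cases.
{shape=hexagon, size=2, weight=9, material=wood}: Group B (shape is hexagon, size = 2). {shape=triangle, size=5, weight=12, material=stone}: Group B (shape is triangle, size = 5). {shape=circle, size=6, weight=16, material=wood}: Group A (shape is circle, size = 6). {shape=hexagon, size=4, weight=2, material=plastic}: Group B (shape is hexagon, size = 4).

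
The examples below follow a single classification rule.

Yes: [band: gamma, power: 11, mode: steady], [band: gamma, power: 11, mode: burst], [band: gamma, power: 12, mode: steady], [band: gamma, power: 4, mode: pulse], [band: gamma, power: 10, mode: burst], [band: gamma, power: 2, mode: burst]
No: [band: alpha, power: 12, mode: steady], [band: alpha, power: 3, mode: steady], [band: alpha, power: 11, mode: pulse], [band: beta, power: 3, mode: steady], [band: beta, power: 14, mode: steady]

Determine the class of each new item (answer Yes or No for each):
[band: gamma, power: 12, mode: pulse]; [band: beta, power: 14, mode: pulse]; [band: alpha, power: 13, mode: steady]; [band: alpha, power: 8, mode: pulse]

Yes, No, No, No

Comparing the two groups points to one rule — band is gamma.
[band: gamma, power: 12, mode: pulse]: band is gamma, fits → Yes.
[band: beta, power: 14, mode: pulse]: band is beta, fails the rule → No.
[band: alpha, power: 13, mode: steady]: band is alpha, fails the rule → No.
[band: alpha, power: 8, mode: pulse]: band is alpha, fails the rule → No.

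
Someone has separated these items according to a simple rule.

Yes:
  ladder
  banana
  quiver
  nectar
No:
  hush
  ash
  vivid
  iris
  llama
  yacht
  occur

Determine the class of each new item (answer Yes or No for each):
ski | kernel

No, Yes

One predicate separates the groups cleanly: length 6.
ski: length 3, does not pass → No. kernel: length 6, satisfies this → Yes.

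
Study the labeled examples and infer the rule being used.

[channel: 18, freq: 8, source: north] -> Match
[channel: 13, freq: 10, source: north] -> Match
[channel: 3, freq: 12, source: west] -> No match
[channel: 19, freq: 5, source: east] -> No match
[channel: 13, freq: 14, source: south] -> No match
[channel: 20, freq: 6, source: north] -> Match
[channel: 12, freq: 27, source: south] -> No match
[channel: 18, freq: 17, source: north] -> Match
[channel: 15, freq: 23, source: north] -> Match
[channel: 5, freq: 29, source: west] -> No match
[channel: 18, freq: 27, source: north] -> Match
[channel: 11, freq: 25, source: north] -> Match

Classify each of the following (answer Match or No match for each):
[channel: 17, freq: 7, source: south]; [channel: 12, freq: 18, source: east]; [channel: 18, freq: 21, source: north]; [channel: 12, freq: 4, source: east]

Comparing the two groups points to one rule — source is north.

No match, No match, Match, No match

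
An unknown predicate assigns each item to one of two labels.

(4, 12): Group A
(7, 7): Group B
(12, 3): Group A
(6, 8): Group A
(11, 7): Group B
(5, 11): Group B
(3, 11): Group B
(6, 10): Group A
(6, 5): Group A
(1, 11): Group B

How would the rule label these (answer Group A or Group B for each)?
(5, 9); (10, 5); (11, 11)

All 'Group A' examples share one property — first is even — and every 'Group B' example lacks it.
Group B: (5, 9), since first 5.
Group A: (10, 5), since first 10.
Group B: (11, 11), since first 11.

Group B, Group A, Group B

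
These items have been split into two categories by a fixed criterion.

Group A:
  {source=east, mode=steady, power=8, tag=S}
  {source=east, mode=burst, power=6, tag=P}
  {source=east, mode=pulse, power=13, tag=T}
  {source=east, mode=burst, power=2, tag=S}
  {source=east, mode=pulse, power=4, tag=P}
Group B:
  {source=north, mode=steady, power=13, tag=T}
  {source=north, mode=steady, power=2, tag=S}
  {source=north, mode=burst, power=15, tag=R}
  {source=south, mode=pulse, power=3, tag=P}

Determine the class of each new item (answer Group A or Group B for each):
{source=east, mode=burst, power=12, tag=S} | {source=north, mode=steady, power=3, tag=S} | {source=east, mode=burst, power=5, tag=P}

Group A, Group B, Group A

Every 'Group A' example satisfies: source is east. None of the 'Group B' examples do.
{source=east, mode=burst, power=12, tag=S} — source is east, hence Group A.
{source=north, mode=steady, power=3, tag=S} — source is north, hence Group B.
{source=east, mode=burst, power=5, tag=P} — source is east, hence Group A.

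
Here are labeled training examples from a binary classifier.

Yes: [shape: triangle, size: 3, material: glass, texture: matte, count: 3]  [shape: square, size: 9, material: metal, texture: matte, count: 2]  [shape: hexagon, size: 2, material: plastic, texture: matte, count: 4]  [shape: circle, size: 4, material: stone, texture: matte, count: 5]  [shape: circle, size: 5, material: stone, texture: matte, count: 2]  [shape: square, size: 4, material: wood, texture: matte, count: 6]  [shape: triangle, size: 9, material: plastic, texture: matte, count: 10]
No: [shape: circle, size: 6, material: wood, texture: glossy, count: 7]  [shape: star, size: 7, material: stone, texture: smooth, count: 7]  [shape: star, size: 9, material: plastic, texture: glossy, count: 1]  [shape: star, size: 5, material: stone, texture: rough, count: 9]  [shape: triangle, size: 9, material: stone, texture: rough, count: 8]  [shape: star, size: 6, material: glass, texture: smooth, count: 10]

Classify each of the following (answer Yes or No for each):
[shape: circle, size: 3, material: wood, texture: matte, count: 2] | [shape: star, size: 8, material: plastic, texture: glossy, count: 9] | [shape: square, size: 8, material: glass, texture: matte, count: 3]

Yes, No, Yes

The common property of the 'Yes' items is: texture is matte. No 'No' item has it.
Yes: [shape: circle, size: 3, material: wood, texture: matte, count: 2], since texture is matte. No: [shape: star, size: 8, material: plastic, texture: glossy, count: 9], since texture is glossy. Yes: [shape: square, size: 8, material: glass, texture: matte, count: 3], since texture is matte.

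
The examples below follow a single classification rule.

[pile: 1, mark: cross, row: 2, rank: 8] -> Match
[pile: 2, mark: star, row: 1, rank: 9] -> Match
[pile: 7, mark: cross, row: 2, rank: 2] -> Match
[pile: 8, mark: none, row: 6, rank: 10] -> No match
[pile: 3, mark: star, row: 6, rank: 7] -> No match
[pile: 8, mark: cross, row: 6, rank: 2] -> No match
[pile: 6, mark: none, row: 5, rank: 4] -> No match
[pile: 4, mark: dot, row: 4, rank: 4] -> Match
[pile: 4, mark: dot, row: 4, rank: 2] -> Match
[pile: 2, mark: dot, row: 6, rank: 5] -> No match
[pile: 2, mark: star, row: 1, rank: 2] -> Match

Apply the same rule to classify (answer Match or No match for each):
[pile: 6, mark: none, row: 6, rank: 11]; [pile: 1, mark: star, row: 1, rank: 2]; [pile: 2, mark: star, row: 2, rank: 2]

The simplest hypothesis consistent with all the labels is: row ≤ 4.

No match, Match, Match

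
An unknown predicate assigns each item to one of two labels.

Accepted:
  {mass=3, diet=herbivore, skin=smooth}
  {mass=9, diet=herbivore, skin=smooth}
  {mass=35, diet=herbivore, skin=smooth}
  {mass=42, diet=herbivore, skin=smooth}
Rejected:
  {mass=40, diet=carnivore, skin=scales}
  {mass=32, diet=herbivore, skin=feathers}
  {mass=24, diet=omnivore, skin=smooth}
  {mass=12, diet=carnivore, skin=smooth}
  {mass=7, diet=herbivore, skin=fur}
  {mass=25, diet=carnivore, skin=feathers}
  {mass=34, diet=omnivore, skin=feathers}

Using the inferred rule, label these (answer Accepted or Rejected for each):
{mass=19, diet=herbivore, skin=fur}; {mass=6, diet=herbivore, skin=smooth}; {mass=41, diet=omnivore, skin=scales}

Rejected, Accepted, Rejected

The pattern is that an item is 'Accepted' exactly when: diet is herbivore AND skin is smooth.
{mass=19, diet=herbivore, skin=fur}: diet is herbivore, skin is fur — does not fit, so Rejected. {mass=6, diet=herbivore, skin=smooth}: diet is herbivore, skin is smooth — matches, so Accepted. {mass=41, diet=omnivore, skin=scales}: diet is omnivore, skin is scales — does not fit, so Rejected.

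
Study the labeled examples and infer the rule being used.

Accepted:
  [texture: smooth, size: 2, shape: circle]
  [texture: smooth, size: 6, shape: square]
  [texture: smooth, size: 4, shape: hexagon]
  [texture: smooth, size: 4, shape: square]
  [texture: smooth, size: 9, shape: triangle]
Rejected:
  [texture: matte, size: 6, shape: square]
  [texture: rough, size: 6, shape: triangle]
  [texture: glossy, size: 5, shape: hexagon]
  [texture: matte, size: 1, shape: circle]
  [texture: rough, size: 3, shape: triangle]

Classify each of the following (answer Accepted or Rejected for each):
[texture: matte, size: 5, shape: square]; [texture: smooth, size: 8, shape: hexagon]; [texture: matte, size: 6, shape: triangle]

Rejected, Accepted, Rejected

One predicate separates the groups cleanly: texture is smooth.
[texture: matte, size: 5, shape: square] → texture is matte → Rejected.
[texture: smooth, size: 8, shape: hexagon] → texture is smooth → Accepted.
[texture: matte, size: 6, shape: triangle] → texture is matte → Rejected.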